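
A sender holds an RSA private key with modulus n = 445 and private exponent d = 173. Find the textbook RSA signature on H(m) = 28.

Squares mod 445: (H(m))^1≡28, (H(m))^2≡339, (H(m))^4≡111, (H(m))^8≡306, (H(m))^16≡186, (H(m))^32≡331, (H(m))^64≡91, (H(m))^128≡271
173 = 128 + 32 + 8 + 4 + 1, so (H(m))^173 ≡ 271·331·306·111·28 ≡ 333 (mod 445)

333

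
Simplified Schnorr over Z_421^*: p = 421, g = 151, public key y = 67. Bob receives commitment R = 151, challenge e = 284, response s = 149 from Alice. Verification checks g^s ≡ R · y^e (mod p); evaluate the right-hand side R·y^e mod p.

92

67^284 mod 421 = 377
R · y^e ≡ 151·377 = 56927 ≡ 92 (mod 421)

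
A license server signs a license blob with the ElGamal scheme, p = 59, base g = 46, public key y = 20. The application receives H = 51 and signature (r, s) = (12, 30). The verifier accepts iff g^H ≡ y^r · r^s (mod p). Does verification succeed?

fails

Left side g^H mod p:
Squares mod 59: 46^1≡46, 46^2≡51, 46^4≡5, 46^8≡25, 46^16≡35, 46^32≡45
51 = 32 + 16 + 2 + 1, so 46^51 ≡ 45·35·51·46 ≡ 16 (mod 59)
Right side y^r · r^s mod p:
Squares mod 59: 20^1≡20, 20^2≡46, 20^4≡51, 20^8≡5
12 = 8 + 4, so 20^12 ≡ 5·51 ≡ 19 (mod 59)
Squares mod 59: 12^1≡12, 12^2≡26, 12^4≡27, 12^8≡21, 12^16≡28
30 = 16 + 8 + 4 + 2, so 12^30 ≡ 28·21·27·26 ≡ 12 (mod 59)
19·12 = 228 ≡ 51 (mod 59)
16 ≠ 51, so verification fails.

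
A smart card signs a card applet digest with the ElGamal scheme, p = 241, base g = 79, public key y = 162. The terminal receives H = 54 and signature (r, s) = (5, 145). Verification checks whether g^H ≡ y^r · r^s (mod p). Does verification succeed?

Left side g^H mod p:
79^2 = 6241 ≡ 216
79^4 ≡ 216^2 = 46656 ≡ 143
79^8 ≡ 143^2 = 20449 ≡ 205
79^16 ≡ 205^2 = 42025 ≡ 91
79^32 ≡ 91^2 = 8281 ≡ 87
54 = 32 + 16 + 4 + 2, so 79^54 ≡ 87·91·143·216 ≡ 6 (mod 241)
Right side y^r · r^s mod p:
162^2 = 26244 ≡ 216
162^4 ≡ 216^2 = 46656 ≡ 143
5 = 4 + 1, so 162^5 ≡ 143·162 ≡ 30 (mod 241)
5^2 = 25
5^4 ≡ 25^2 = 625 ≡ 143
5^8 ≡ 143^2 = 20449 ≡ 205
5^16 ≡ 205^2 = 42025 ≡ 91
5^32 ≡ 91^2 = 8281 ≡ 87
5^64 ≡ 87^2 = 7569 ≡ 98
5^128 ≡ 98^2 = 9604 ≡ 205
145 = 128 + 16 + 1, so 5^145 ≡ 205·91·5 ≡ 8 (mod 241)
30·8 = 240 ≡ 240 (mod 241)
6 ≠ 240, so verification fails.

fails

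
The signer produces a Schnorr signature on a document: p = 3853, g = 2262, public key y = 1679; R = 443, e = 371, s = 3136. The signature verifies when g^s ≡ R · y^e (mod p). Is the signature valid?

g^s mod p:
2262^2 = 5116644 ≡ 3713
2262^4 ≡ 3713^2 = 13786369 ≡ 335
2262^8 ≡ 335^2 = 112225 ≡ 488
2262^16 ≡ 488^2 = 238144 ≡ 3111
2262^32 ≡ 3111^2 = 9678321 ≡ 3438
2262^64 ≡ 3438^2 = 11819844 ≡ 2693
2262^128 ≡ 2693^2 = 7252249 ≡ 903
2262^256 ≡ 903^2 = 815409 ≡ 2426
2262^512 ≡ 2426^2 = 5885476 ≡ 1945
2262^1024 ≡ 1945^2 = 3783025 ≡ 3232
2262^2048 ≡ 3232^2 = 10445824 ≡ 341
3136 = 2048 + 1024 + 64, so 2262^3136 ≡ 341·3232·2693 ≡ 2451 (mod 3853)
R · y^e mod p:
1679^2 = 2819041 ≡ 2498
1679^4 ≡ 2498^2 = 6240004 ≡ 1997
1679^8 ≡ 1997^2 = 3988009 ≡ 154
1679^16 ≡ 154^2 = 23716 ≡ 598
1679^32 ≡ 598^2 = 357604 ≡ 3128
1679^64 ≡ 3128^2 = 9784384 ≡ 1617
1679^128 ≡ 1617^2 = 2614689 ≡ 2355
1679^256 ≡ 2355^2 = 5546025 ≡ 1558
371 = 256 + 64 + 32 + 16 + 2 + 1, so 1679^371 ≡ 1558·1617·3128·598·2498·1679 ≡ 2807 (mod 3853)
443·2807 = 1243501 ≡ 2835 (mod 3853)
2451 ≠ 2835; the check fails.

invalid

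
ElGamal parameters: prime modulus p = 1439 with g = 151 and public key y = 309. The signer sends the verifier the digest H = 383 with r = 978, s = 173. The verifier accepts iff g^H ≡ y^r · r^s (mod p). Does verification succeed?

passes

Left side g^H mod p:
Squares mod 1439: 151^1≡151, 151^2≡1216, 151^4≡803, 151^8≡137, 151^16≡62, 151^32≡966, 151^64≡684, 151^128≡181, 151^256≡1103
383 = 256 + 64 + 32 + 16 + 8 + 4 + 2 + 1, so 151^383 ≡ 1103·684·966·62·137·803·1216·151 ≡ 798 (mod 1439)
Right side y^r · r^s mod p:
Squares mod 1439: 309^1≡309, 309^2≡507, 309^4≡907, 309^8≡980, 309^16≡587, 309^32≡648, 309^64≡1155, 309^128≡72, 309^256≡867, 309^512≡531
978 = 512 + 256 + 128 + 64 + 16 + 2, so 309^978 ≡ 531·867·72·1155·587·507 ≡ 389 (mod 1439)
Squares mod 1439: 978^1≡978, 978^2≡988, 978^4≡502, 978^8≡179, 978^16≡383, 978^32≡1350, 978^64≡726, 978^128≡402
173 = 128 + 32 + 8 + 4 + 1, so 978^173 ≡ 402·1350·179·502·978 ≡ 1208 (mod 1439)
389·1208 = 469912 ≡ 798 (mod 1439)
798 ≡ 798 (mod 1439), so the signature is genuine.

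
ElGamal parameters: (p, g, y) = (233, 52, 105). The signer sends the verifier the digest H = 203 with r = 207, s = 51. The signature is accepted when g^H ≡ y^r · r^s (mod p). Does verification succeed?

passes

Left side g^H mod p:
52^2 = 2704 ≡ 141
52^4 ≡ 141^2 = 19881 ≡ 76
52^8 ≡ 76^2 = 5776 ≡ 184
52^16 ≡ 184^2 = 33856 ≡ 71
52^32 ≡ 71^2 = 5041 ≡ 148
52^64 ≡ 148^2 = 21904 ≡ 2
52^128 ≡ 2^2 = 4
203 = 128 + 64 + 8 + 2 + 1, so 52^203 ≡ 4·2·184·141·52 ≡ 144 (mod 233)
Right side y^r · r^s mod p:
105^2 = 11025 ≡ 74
105^4 ≡ 74^2 = 5476 ≡ 117
105^8 ≡ 117^2 = 13689 ≡ 175
105^16 ≡ 175^2 = 30625 ≡ 102
105^32 ≡ 102^2 = 10404 ≡ 152
105^64 ≡ 152^2 = 23104 ≡ 37
105^128 ≡ 37^2 = 1369 ≡ 204
207 = 128 + 64 + 8 + 4 + 2 + 1, so 105^207 ≡ 204·37·175·117·74·105 ≡ 116 (mod 233)
207^2 = 42849 ≡ 210
207^4 ≡ 210^2 = 44100 ≡ 63
207^8 ≡ 63^2 = 3969 ≡ 8
207^16 ≡ 8^2 = 64
207^32 ≡ 64^2 = 4096 ≡ 135
51 = 32 + 16 + 2 + 1, so 207^51 ≡ 135·64·210·207 ≡ 178 (mod 233)
116·178 = 20648 ≡ 144 (mod 233)
144 ≡ 144 (mod 233), so the signature is genuine.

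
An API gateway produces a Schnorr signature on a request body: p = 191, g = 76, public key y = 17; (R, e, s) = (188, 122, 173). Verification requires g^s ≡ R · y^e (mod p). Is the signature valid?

valid

g^s mod p:
Squares mod 191: 76^1≡76, 76^2≡46, 76^4≡15, 76^8≡34, 76^16≡10, 76^32≡100, 76^64≡68, 76^128≡40
173 = 128 + 32 + 8 + 4 + 1, so 76^173 ≡ 40·100·34·15·76 ≡ 143 (mod 191)
R · y^e mod p:
Squares mod 191: 17^1≡17, 17^2≡98, 17^4≡54, 17^8≡51, 17^16≡118, 17^32≡172, 17^64≡170
122 = 64 + 32 + 16 + 8 + 2, so 17^122 ≡ 170·172·118·51·98 ≡ 16 (mod 191)
188·16 = 3008 ≡ 143 (mod 191)
143 ≡ 143 (mod 191); signature holds.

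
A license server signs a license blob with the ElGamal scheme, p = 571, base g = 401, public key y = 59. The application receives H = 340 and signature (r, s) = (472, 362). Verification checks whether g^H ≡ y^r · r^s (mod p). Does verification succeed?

Left side g^H mod p:
Squares mod 571: 401^1≡401, 401^2≡350, 401^4≡306, 401^8≡563, 401^16≡64, 401^32≡99, 401^64≡94, 401^128≡271, 401^256≡353
340 = 256 + 64 + 16 + 4, so 401^340 ≡ 353·94·64·306 ≡ 31 (mod 571)
Right side y^r · r^s mod p:
Squares mod 571: 59^1≡59, 59^2≡55, 59^4≡170, 59^8≡350, 59^16≡306, 59^32≡563, 59^64≡64, 59^128≡99, 59^256≡94
472 = 256 + 128 + 64 + 16 + 8, so 59^472 ≡ 94·99·64·306·350 ≡ 306 (mod 571)
Squares mod 571: 472^1≡472, 472^2≡94, 472^4≡271, 472^8≡353, 472^16≡131, 472^32≡31, 472^64≡390, 472^128≡214, 472^256≡116
362 = 256 + 64 + 32 + 8 + 2, so 472^362 ≡ 116·390·31·353·94 ≡ 99 (mod 571)
306·99 = 30294 ≡ 31 (mod 571)
31 ≡ 31 (mod 571), so the signature is genuine.

passes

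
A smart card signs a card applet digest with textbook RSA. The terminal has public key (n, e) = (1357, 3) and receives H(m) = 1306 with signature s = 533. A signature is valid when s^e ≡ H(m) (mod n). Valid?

s^2 ≡ 533^2 = 284089 ≡ 476
3 = 2 + 1, so s^3 ≡ 476·533 ≡ 1306 (mod 1357)
s^3 mod 1357 = 1306 matches H(m).

yes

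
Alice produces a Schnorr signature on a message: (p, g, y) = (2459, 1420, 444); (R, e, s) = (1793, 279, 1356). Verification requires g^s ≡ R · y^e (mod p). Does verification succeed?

passes

g^s mod p:
1420^2 = 2016400 ≡ 20
1420^4 ≡ 20^2 = 400
1420^8 ≡ 400^2 = 160000 ≡ 165
1420^16 ≡ 165^2 = 27225 ≡ 176
1420^32 ≡ 176^2 = 30976 ≡ 1468
1420^64 ≡ 1468^2 = 2155024 ≡ 940
1420^128 ≡ 940^2 = 883600 ≡ 819
1420^256 ≡ 819^2 = 670761 ≡ 1913
1420^512 ≡ 1913^2 = 3659569 ≡ 577
1420^1024 ≡ 577^2 = 332929 ≡ 964
1356 = 1024 + 256 + 64 + 8 + 4, so 1420^1356 ≡ 964·1913·940·165·400 ≡ 867 (mod 2459)
R · y^e mod p:
444^2 = 197136 ≡ 416
444^4 ≡ 416^2 = 173056 ≡ 926
444^8 ≡ 926^2 = 857476 ≡ 1744
444^16 ≡ 1744^2 = 3041536 ≡ 2212
444^32 ≡ 2212^2 = 4892944 ≡ 1993
444^64 ≡ 1993^2 = 3972049 ≡ 764
444^128 ≡ 764^2 = 583696 ≡ 913
444^256 ≡ 913^2 = 833569 ≡ 2427
279 = 256 + 16 + 4 + 2 + 1, so 444^279 ≡ 2427·2212·926·416·444 ≡ 187 (mod 2459)
1793·187 = 335291 ≡ 867 (mod 2459)
867 ≡ 867 (mod 2459); signature holds.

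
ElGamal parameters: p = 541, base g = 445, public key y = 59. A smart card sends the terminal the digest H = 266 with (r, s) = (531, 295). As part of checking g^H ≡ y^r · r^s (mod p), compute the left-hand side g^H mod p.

445^266 mod 541 = 538

538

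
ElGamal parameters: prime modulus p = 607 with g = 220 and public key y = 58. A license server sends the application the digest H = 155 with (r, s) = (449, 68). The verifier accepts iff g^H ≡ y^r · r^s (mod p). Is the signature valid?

valid

Left side g^H mod p:
220^2 = 48400 ≡ 447
220^4 ≡ 447^2 = 199809 ≡ 106
220^8 ≡ 106^2 = 11236 ≡ 310
220^16 ≡ 310^2 = 96100 ≡ 194
220^32 ≡ 194^2 = 37636 ≡ 2
220^64 ≡ 2^2 = 4
220^128 ≡ 4^2 = 16
155 = 128 + 16 + 8 + 2 + 1, so 220^155 ≡ 16·194·310·447·220 ≡ 263 (mod 607)
Right side y^r · r^s mod p:
58^2 = 3364 ≡ 329
58^4 ≡ 329^2 = 108241 ≡ 195
58^8 ≡ 195^2 = 38025 ≡ 391
58^16 ≡ 391^2 = 152881 ≡ 524
58^32 ≡ 524^2 = 274576 ≡ 212
58^64 ≡ 212^2 = 44944 ≡ 26
58^128 ≡ 26^2 = 676 ≡ 69
58^256 ≡ 69^2 = 4761 ≡ 512
449 = 256 + 128 + 64 + 1, so 58^449 ≡ 512·69·26·58 ≡ 55 (mod 607)
449^2 = 201601 ≡ 77
449^4 ≡ 77^2 = 5929 ≡ 466
449^8 ≡ 466^2 = 217156 ≡ 457
449^16 ≡ 457^2 = 208849 ≡ 41
449^32 ≡ 41^2 = 1681 ≡ 467
449^64 ≡ 467^2 = 218089 ≡ 176
68 = 64 + 4, so 449^68 ≡ 176·466 ≡ 71 (mod 607)
55·71 = 3905 ≡ 263 (mod 607)
263 ≡ 263 (mod 607), so the signature is genuine.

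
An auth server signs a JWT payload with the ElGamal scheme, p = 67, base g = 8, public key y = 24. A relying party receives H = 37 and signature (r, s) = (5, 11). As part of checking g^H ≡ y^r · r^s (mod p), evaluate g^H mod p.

58

8^2 = 64
8^4 ≡ 64^2 = 4096 ≡ 9
8^8 ≡ 9^2 = 81 ≡ 14
8^16 ≡ 14^2 = 196 ≡ 62
8^32 ≡ 62^2 = 3844 ≡ 25
37 = 32 + 4 + 1, so 8^37 ≡ 25·9·8 ≡ 58 (mod 67)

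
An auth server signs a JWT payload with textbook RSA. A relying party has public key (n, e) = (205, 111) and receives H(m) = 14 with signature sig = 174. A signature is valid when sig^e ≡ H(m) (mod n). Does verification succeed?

fails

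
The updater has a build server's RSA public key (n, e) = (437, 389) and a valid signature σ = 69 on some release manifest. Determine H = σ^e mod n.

46

Squares mod 437: σ^1≡69, σ^2≡391, σ^4≡368, σ^8≡391, σ^16≡368, σ^32≡391, σ^64≡368, σ^128≡391, σ^256≡368
389 = 256 + 128 + 4 + 1, so σ^389 ≡ 368·391·368·69 ≡ 46 (mod 437)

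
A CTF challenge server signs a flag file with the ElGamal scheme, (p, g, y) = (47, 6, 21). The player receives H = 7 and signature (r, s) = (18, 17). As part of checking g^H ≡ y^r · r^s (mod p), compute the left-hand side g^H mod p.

6^7 mod 47 = 4

4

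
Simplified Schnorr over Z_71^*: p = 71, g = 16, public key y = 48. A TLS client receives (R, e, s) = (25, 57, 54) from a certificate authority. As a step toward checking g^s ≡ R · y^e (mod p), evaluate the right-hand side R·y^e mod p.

64

Squares mod 71: 48^1≡48, 48^2≡32, 48^4≡30, 48^8≡48, 48^16≡32, 48^32≡30
57 = 32 + 16 + 8 + 1, so 48^57 ≡ 30·32·48·48 ≡ 48 (mod 71)
R · y^e ≡ 25·48 = 1200 ≡ 64 (mod 71)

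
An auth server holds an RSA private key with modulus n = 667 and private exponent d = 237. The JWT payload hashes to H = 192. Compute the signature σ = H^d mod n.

H^2 ≡ 192^2 = 36864 ≡ 179
H^4 ≡ 179^2 = 32041 ≡ 25
H^8 ≡ 25^2 = 625
H^16 ≡ 625^2 = 390625 ≡ 430
H^32 ≡ 430^2 = 184900 ≡ 141
H^64 ≡ 141^2 = 19881 ≡ 538
H^128 ≡ 538^2 = 289444 ≡ 633
237 = 128 + 64 + 32 + 8 + 4 + 1, so H^237 ≡ 633·538·141·625·25·192 ≡ 588 (mod 667)

588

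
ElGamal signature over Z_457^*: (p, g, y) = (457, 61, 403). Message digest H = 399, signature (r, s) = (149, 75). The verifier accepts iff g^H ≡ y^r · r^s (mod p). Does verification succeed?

fails

Left side g^H mod p:
61^399 mod 457 = 287
Right side y^r · r^s mod p:
403^149 mod 457 = 216
149^75 mod 457 = 234
216·234 = 50544 ≡ 274 (mod 457)
287 ≠ 274, so verification fails.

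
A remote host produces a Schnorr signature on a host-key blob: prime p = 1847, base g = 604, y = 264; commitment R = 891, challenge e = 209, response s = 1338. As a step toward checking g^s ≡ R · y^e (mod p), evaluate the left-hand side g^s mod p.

1785

604^2 = 364816 ≡ 957
604^4 ≡ 957^2 = 915849 ≡ 1584
604^8 ≡ 1584^2 = 2509056 ≡ 830
604^16 ≡ 830^2 = 688900 ≡ 1816
604^32 ≡ 1816^2 = 3297856 ≡ 961
604^64 ≡ 961^2 = 923521 ≡ 21
604^128 ≡ 21^2 = 441
604^256 ≡ 441^2 = 194481 ≡ 546
604^512 ≡ 546^2 = 298116 ≡ 749
604^1024 ≡ 749^2 = 561001 ≡ 1360
1338 = 1024 + 256 + 32 + 16 + 8 + 2, so 604^1338 ≡ 1360·546·961·1816·830·957 ≡ 1785 (mod 1847)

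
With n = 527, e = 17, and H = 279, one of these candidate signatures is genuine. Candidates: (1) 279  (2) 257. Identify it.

Candidate 1: Squares mod 527: 279^1≡279, 279^2≡372, 279^4≡310, 279^8≡186, 279^16≡341; 17 = 16 + 1, so 279^17 ≡ 341·279 ≡ 279 (mod 527)
  → matches H = 279
Candidate 2: Squares mod 527: 257^1≡257, 257^2≡174, 257^4≡237, 257^8≡307, 257^16≡443; 17 = 16 + 1, so 257^17 ≡ 443·257 ≡ 19 (mod 527)

1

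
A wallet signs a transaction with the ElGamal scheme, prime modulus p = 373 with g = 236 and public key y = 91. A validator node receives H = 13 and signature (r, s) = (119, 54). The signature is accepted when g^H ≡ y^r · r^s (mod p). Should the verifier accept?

accept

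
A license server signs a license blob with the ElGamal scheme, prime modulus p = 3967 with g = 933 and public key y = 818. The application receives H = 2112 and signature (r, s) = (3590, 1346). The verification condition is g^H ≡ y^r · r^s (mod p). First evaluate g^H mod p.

3201

933^2 = 870489 ≡ 1716
933^4 ≡ 1716^2 = 2944656 ≡ 1142
933^8 ≡ 1142^2 = 1304164 ≡ 2988
933^16 ≡ 2988^2 = 8928144 ≡ 2394
933^32 ≡ 2394^2 = 5731236 ≡ 2888
933^64 ≡ 2888^2 = 8340544 ≡ 1910
933^128 ≡ 1910^2 = 3648100 ≡ 2427
933^256 ≡ 2427^2 = 5890329 ≡ 3301
933^512 ≡ 3301^2 = 10896601 ≡ 3219
933^1024 ≡ 3219^2 = 10361961 ≡ 157
933^2048 ≡ 157^2 = 24649 ≡ 847
2112 = 2048 + 64, so 933^2112 ≡ 847·1910 ≡ 3201 (mod 3967)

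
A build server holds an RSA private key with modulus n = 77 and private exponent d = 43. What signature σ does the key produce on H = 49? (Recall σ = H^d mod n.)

H^2 ≡ 49^2 = 2401 ≡ 14
H^4 ≡ 14^2 = 196 ≡ 42
H^8 ≡ 42^2 = 1764 ≡ 70
H^16 ≡ 70^2 = 4900 ≡ 49
H^32 ≡ 49^2 = 2401 ≡ 14
43 = 32 + 8 + 2 + 1, so H^43 ≡ 14·70·14·49 ≡ 70 (mod 77)

70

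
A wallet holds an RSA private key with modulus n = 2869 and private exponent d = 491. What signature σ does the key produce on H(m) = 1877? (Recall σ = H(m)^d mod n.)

838

Squares mod 2869: (H(m))^1≡1877, (H(m))^2≡2866, (H(m))^4≡9, (H(m))^8≡81, (H(m))^16≡823, (H(m))^32≡245, (H(m))^64≡2645, (H(m))^128≡1403, (H(m))^256≡275
491 = 256 + 128 + 64 + 32 + 8 + 2 + 1, so (H(m))^491 ≡ 275·1403·2645·245·81·2866·1877 ≡ 838 (mod 2869)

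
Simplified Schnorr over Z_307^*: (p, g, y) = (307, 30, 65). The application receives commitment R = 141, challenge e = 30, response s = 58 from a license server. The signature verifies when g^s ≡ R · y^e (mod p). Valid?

g^s mod p:
30^2 = 900 ≡ 286
30^4 ≡ 286^2 = 81796 ≡ 134
30^8 ≡ 134^2 = 17956 ≡ 150
30^16 ≡ 150^2 = 22500 ≡ 89
30^32 ≡ 89^2 = 7921 ≡ 246
58 = 32 + 16 + 8 + 2, so 30^58 ≡ 246·89·150·286 ≡ 222 (mod 307)
R · y^e mod p:
65^2 = 4225 ≡ 234
65^4 ≡ 234^2 = 54756 ≡ 110
65^8 ≡ 110^2 = 12100 ≡ 127
65^16 ≡ 127^2 = 16129 ≡ 165
30 = 16 + 8 + 4 + 2, so 65^30 ≡ 165·127·110·234 ≡ 199 (mod 307)
141·199 = 28059 ≡ 122 (mod 307)
222 ≠ 122; the check fails.

no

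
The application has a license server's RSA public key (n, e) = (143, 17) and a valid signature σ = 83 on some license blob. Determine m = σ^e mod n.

96

Squares mod 143: σ^1≡83, σ^2≡25, σ^4≡53, σ^8≡92, σ^16≡27
17 = 16 + 1, so σ^17 ≡ 27·83 ≡ 96 (mod 143)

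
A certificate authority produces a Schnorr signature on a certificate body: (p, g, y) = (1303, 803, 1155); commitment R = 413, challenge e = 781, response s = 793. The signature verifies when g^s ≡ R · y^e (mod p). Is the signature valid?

g^s mod p:
803^793 mod 1303 = 113
R · y^e mod p:
1155^781 mod 1303 = 1249
413·1249 = 515837 ≡ 1152 (mod 1303)
113 ≠ 1152; the check fails.

invalid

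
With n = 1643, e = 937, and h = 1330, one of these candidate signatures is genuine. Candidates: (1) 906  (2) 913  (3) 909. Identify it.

Candidate 1: Squares mod 1643: 906^1≡906, 906^2≡979, 906^4≡572, 906^8≡227, 906^16≡596, 906^32≡328, 906^64≡789, 906^128≡1467, 906^256≡1402, 906^512≡576; 937 = 512 + 256 + 128 + 32 + 8 + 1, so 906^937 ≡ 576·1402·1467·328·227·906 ≡ 1330 (mod 1643)
  → matches h = 1330
Candidate 2: Squares mod 1643: 913^1≡913, 913^2≡568, 913^4≡596, 913^8≡328, 913^16≡789, 913^32≡1467, 913^64≡1402, 913^128≡576, 913^256≡1533, 913^512≡599; 937 = 512 + 256 + 128 + 32 + 8 + 1, so 913^937 ≡ 599·1533·576·1467·328·913 ≡ 701 (mod 1643)
Candidate 3: Squares mod 1643: 909^1≡909, 909^2≡1495, 909^4≡545, 909^8≡1285, 909^16≡10, 909^32≡100, 909^64≡142, 909^128≡448, 909^256≡258, 909^512≡844; 937 = 512 + 256 + 128 + 32 + 8 + 1, so 909^937 ≡ 844·258·448·100·1285·909 ≡ 485 (mod 1643)

1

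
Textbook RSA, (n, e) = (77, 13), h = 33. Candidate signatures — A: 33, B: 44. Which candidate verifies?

Candidate A: 33^2 = 1089 ≡ 11; 33^4 ≡ 11^2 = 121 ≡ 44; 33^8 ≡ 44^2 = 1936 ≡ 11; 13 = 8 + 4 + 1, so 33^13 ≡ 11·44·33 ≡ 33 (mod 77)
  → matches h = 33
Candidate B: 44^2 = 1936 ≡ 11; 44^4 ≡ 11^2 = 121 ≡ 44; 44^8 ≡ 44^2 = 1936 ≡ 11; 13 = 8 + 4 + 1, so 44^13 ≡ 11·44·44 ≡ 44 (mod 77)

A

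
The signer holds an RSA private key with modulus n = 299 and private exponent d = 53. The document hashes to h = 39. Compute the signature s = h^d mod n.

Squares mod 299: h^1≡39, h^2≡26, h^4≡78, h^8≡104, h^16≡52, h^32≡13
53 = 32 + 16 + 4 + 1, so h^53 ≡ 13·52·78·39 ≡ 169 (mod 299)

169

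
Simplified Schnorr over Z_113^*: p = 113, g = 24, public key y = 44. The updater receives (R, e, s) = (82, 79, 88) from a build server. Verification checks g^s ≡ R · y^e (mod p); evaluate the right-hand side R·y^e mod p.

7

44^2 = 1936 ≡ 15
44^4 ≡ 15^2 = 225 ≡ 112
44^8 ≡ 112^2 = 12544 ≡ 1
44^16 ≡ 1^2 = 1
44^32 ≡ 1^2 = 1
44^64 ≡ 1^2 = 1
79 = 64 + 8 + 4 + 2 + 1, so 44^79 ≡ 1·1·112·15·44 ≡ 18 (mod 113)
R · y^e ≡ 82·18 = 1476 ≡ 7 (mod 113)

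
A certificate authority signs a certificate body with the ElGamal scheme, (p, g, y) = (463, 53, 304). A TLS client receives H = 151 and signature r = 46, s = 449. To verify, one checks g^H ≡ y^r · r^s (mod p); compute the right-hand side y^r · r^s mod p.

390

304^2 = 92416 ≡ 279
304^4 ≡ 279^2 = 77841 ≡ 57
304^8 ≡ 57^2 = 3249 ≡ 8
304^16 ≡ 8^2 = 64
304^32 ≡ 64^2 = 4096 ≡ 392
46 = 32 + 8 + 4 + 2, so 304^46 ≡ 392·8·57·279 ≡ 226 (mod 463)
46^2 = 2116 ≡ 264
46^4 ≡ 264^2 = 69696 ≡ 246
46^8 ≡ 246^2 = 60516 ≡ 326
46^16 ≡ 326^2 = 106276 ≡ 249
46^32 ≡ 249^2 = 62001 ≡ 422
46^64 ≡ 422^2 = 178084 ≡ 292
46^128 ≡ 292^2 = 85264 ≡ 72
46^256 ≡ 72^2 = 5184 ≡ 91
449 = 256 + 128 + 64 + 1, so 46^449 ≡ 91·72·292·46 ≡ 350 (mod 463)
y^r · r^s ≡ 226·350 = 79100 ≡ 390 (mod 463)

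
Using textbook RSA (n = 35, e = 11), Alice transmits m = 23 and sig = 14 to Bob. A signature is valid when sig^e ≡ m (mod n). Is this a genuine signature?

forged

Squares mod 35: sig^1≡14, sig^2≡21, sig^4≡21, sig^8≡21
11 = 8 + 2 + 1, so sig^11 ≡ 21·21·14 ≡ 14 (mod 35)
14 ≠ 23, so verification fails.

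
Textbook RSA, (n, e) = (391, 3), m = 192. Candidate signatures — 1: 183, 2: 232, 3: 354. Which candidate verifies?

2

Candidate 1: 183^3 mod 391 = 344
Candidate 2: 232^3 mod 391 = 192
  → matches m = 192
Candidate 3: 354^3 mod 391 = 177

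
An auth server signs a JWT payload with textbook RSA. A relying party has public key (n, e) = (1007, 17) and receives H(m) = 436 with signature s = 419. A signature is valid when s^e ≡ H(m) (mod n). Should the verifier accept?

reject

s^17 mod 1007 = 571
The recovered value 571 does not match the digest 436.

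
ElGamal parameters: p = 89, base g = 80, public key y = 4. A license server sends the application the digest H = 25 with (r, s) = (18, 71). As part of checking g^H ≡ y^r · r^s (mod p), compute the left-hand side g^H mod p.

17

Squares mod 89: 80^1≡80, 80^2≡81, 80^4≡64, 80^8≡2, 80^16≡4
25 = 16 + 8 + 1, so 80^25 ≡ 4·2·80 ≡ 17 (mod 89)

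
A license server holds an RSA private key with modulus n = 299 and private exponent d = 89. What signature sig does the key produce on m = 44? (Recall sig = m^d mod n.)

44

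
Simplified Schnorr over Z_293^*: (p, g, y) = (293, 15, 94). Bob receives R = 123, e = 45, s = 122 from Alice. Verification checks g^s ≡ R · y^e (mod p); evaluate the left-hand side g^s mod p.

137

Squares mod 293: 15^1≡15, 15^2≡225, 15^4≡229, 15^8≡287, 15^16≡36, 15^32≡124, 15^64≡140
122 = 64 + 32 + 16 + 8 + 2, so 15^122 ≡ 140·124·36·287·225 ≡ 137 (mod 293)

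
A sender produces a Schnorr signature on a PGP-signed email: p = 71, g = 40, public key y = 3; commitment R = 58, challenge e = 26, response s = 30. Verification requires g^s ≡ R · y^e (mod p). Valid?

yes

g^s mod p:
40^30 mod 71 = 48
R · y^e mod p:
3^26 mod 71 = 40
58·40 = 2320 ≡ 48 (mod 71)
48 ≡ 48 (mod 71); signature holds.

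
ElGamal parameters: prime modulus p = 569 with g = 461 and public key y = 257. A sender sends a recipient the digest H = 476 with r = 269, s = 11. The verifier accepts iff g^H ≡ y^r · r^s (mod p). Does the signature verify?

verifies

Left side g^H mod p:
Squares mod 569: 461^1≡461, 461^2≡284, 461^4≡427, 461^8≡249, 461^16≡549, 461^32≡400, 461^64≡111, 461^128≡372, 461^256≡117
476 = 256 + 128 + 64 + 16 + 8 + 4, so 461^476 ≡ 117·372·111·549·249·427 ≡ 245 (mod 569)
Right side y^r · r^s mod p:
Squares mod 569: 257^1≡257, 257^2≡45, 257^4≡318, 257^8≡411, 257^16≡497, 257^32≡63, 257^64≡555, 257^128≡196, 257^256≡293
269 = 256 + 8 + 4 + 1, so 257^269 ≡ 293·411·318·257 ≡ 375 (mod 569)
Squares mod 569: 269^1≡269, 269^2≡98, 269^4≡500, 269^8≡209
11 = 8 + 2 + 1, so 269^11 ≡ 209·98·269 ≡ 31 (mod 569)
375·31 = 11625 ≡ 245 (mod 569)
245 ≡ 245 (mod 569), so the signature is genuine.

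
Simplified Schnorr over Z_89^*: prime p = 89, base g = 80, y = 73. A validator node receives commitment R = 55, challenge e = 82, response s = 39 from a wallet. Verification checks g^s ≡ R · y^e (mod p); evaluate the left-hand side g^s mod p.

36

Squares mod 89: 80^1≡80, 80^2≡81, 80^4≡64, 80^8≡2, 80^16≡4, 80^32≡16
39 = 32 + 4 + 2 + 1, so 80^39 ≡ 16·64·81·80 ≡ 36 (mod 89)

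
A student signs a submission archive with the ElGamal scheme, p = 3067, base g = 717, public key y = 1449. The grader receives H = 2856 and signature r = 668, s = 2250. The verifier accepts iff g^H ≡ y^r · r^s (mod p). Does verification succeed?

passes

Left side g^H mod p:
Squares mod 3067: 717^1≡717, 717^2≡1900, 717^4≡141, 717^8≡1479, 717^16≡670, 717^32≡1118, 717^64≡1655, 717^128≡194, 717^256≡832, 717^512≡2149, 717^1024≡2366, 717^2048≡681
2856 = 2048 + 512 + 256 + 32 + 8, so 717^2856 ≡ 681·2149·832·1118·1479 ≡ 685 (mod 3067)
Right side y^r · r^s mod p:
Squares mod 3067: 1449^1≡1449, 1449^2≡1773, 1449^4≡2921, 1449^8≡2914, 1449^16≡1940, 1449^32≡391, 1449^64≡2598, 1449^128≡2204, 1449^256≡2555, 1449^512≡1449
668 = 512 + 128 + 16 + 8 + 4, so 1449^668 ≡ 1449·2204·1940·2914·2921 ≡ 2915 (mod 3067)
Squares mod 3067: 668^1≡668, 668^2≡1509, 668^4≡1367, 668^8≡886, 668^16≡2911, 668^32≡2867, 668^64≡129, 668^128≡1306, 668^256≡384, 668^512≡240, 668^1024≡2394, 668^2048≡2080
2250 = 2048 + 128 + 64 + 8 + 2, so 668^2250 ≡ 2080·1306·129·886·1509 ≡ 621 (mod 3067)
2915·621 = 1810215 ≡ 685 (mod 3067)
685 ≡ 685 (mod 3067), so the signature is genuine.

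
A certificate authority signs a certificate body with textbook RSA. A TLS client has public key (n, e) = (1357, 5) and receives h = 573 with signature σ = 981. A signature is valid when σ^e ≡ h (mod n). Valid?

no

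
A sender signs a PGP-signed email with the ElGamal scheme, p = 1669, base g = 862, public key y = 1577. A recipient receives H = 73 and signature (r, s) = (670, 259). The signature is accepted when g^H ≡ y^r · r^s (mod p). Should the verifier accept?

Left side g^H mod p:
Squares mod 1669: 862^1≡862, 862^2≡339, 862^4≡1429, 862^8≡854, 862^16≡1632, 862^32≡1369, 862^64≡1543
73 = 64 + 8 + 1, so 862^73 ≡ 1543·854·862 ≡ 27 (mod 1669)
Right side y^r · r^s mod p:
Squares mod 1669: 1577^1≡1577, 1577^2≡119, 1577^4≡809, 1577^8≡233, 1577^16≡881, 1577^32≡76, 1577^64≡769, 1577^128≡535, 1577^256≡826, 1577^512≡1324
670 = 512 + 128 + 16 + 8 + 4 + 2, so 1577^670 ≡ 1324·535·881·233·809·119 ≡ 1082 (mod 1669)
Squares mod 1669: 670^1≡670, 670^2≡1608, 670^4≡383, 670^8≡1486, 670^16≡109, 670^32≡198, 670^64≡817, 670^128≡1558, 670^256≡638
259 = 256 + 2 + 1, so 670^259 ≡ 638·1608·670 ≡ 1396 (mod 1669)
1082·1396 = 1510472 ≡ 27 (mod 1669)
27 ≡ 27 (mod 1669), so the signature is genuine.

accept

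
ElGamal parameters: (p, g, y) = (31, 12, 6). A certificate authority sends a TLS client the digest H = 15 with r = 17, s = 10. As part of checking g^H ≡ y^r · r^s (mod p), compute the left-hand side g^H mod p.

30

12^2 = 144 ≡ 20
12^4 ≡ 20^2 = 400 ≡ 28
12^8 ≡ 28^2 = 784 ≡ 9
15 = 8 + 4 + 2 + 1, so 12^15 ≡ 9·28·20·12 ≡ 30 (mod 31)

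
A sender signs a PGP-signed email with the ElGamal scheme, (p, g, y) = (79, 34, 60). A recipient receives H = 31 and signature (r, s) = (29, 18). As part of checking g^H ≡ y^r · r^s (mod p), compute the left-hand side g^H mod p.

Squares mod 79: 34^1≡34, 34^2≡50, 34^4≡51, 34^8≡73, 34^16≡36
31 = 16 + 8 + 4 + 2 + 1, so 34^31 ≡ 36·73·51·50·34 ≡ 66 (mod 79)

66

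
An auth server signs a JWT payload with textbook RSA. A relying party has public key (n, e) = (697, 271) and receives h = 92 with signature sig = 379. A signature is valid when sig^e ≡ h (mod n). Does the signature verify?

verifies

sig^2 ≡ 379^2 = 143641 ≡ 59
sig^4 ≡ 59^2 = 3481 ≡ 693
sig^8 ≡ 693^2 = 480249 ≡ 16
sig^16 ≡ 16^2 = 256
sig^32 ≡ 256^2 = 65536 ≡ 18
sig^64 ≡ 18^2 = 324
sig^128 ≡ 324^2 = 104976 ≡ 426
sig^256 ≡ 426^2 = 181476 ≡ 256
271 = 256 + 8 + 4 + 2 + 1, so sig^271 ≡ 256·16·693·59·379 ≡ 92 (mod 697)
sig^271 mod 697 = 92 matches h.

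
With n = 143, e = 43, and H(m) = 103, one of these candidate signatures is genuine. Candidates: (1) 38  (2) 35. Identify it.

1

Candidate 1: Squares mod 143: 38^1≡38, 38^2≡14, 38^4≡53, 38^8≡92, 38^16≡27, 38^32≡14; 43 = 32 + 8 + 2 + 1, so 38^43 ≡ 14·92·14·38 ≡ 103 (mod 143)
  → matches H(m) = 103
Candidate 2: Squares mod 143: 35^1≡35, 35^2≡81, 35^4≡126, 35^8≡3, 35^16≡9, 35^32≡81; 43 = 32 + 8 + 2 + 1, so 35^43 ≡ 81·3·81·35 ≡ 74 (mod 143)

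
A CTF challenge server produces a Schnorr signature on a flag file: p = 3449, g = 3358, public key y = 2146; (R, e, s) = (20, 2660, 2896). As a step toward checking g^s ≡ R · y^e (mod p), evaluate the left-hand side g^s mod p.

854

3358^2 = 11276164 ≡ 1383
3358^4 ≡ 1383^2 = 1912689 ≡ 1943
3358^8 ≡ 1943^2 = 3775249 ≡ 2043
3358^16 ≡ 2043^2 = 4173849 ≡ 559
3358^32 ≡ 559^2 = 312481 ≡ 2071
3358^64 ≡ 2071^2 = 4289041 ≡ 1934
3358^128 ≡ 1934^2 = 3740356 ≡ 1640
3358^256 ≡ 1640^2 = 2689600 ≡ 2829
3358^512 ≡ 2829^2 = 8003241 ≡ 1561
3358^1024 ≡ 1561^2 = 2436721 ≡ 1727
3358^2048 ≡ 1727^2 = 2982529 ≡ 2593
2896 = 2048 + 512 + 256 + 64 + 16, so 3358^2896 ≡ 2593·1561·2829·1934·559 ≡ 854 (mod 3449)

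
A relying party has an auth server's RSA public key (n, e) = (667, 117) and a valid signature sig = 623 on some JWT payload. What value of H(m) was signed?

657

sig^117 mod 667 = 657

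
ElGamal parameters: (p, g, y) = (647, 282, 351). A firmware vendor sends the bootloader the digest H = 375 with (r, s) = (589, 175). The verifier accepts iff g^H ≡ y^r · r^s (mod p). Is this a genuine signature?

genuine

Left side g^H mod p:
282^2 = 79524 ≡ 590
282^4 ≡ 590^2 = 348100 ≡ 14
282^8 ≡ 14^2 = 196
282^16 ≡ 196^2 = 38416 ≡ 243
282^32 ≡ 243^2 = 59049 ≡ 172
282^64 ≡ 172^2 = 29584 ≡ 469
282^128 ≡ 469^2 = 219961 ≡ 628
282^256 ≡ 628^2 = 394384 ≡ 361
375 = 256 + 64 + 32 + 16 + 4 + 2 + 1, so 282^375 ≡ 361·469·172·243·14·590·282 ≡ 391 (mod 647)
Right side y^r · r^s mod p:
351^2 = 123201 ≡ 271
351^4 ≡ 271^2 = 73441 ≡ 330
351^8 ≡ 330^2 = 108900 ≡ 204
351^16 ≡ 204^2 = 41616 ≡ 208
351^32 ≡ 208^2 = 43264 ≡ 562
351^64 ≡ 562^2 = 315844 ≡ 108
351^128 ≡ 108^2 = 11664 ≡ 18
351^256 ≡ 18^2 = 324
351^512 ≡ 324^2 = 104976 ≡ 162
589 = 512 + 64 + 8 + 4 + 1, so 351^589 ≡ 162·108·204·330·351 ≡ 468 (mod 647)
589^2 = 346921 ≡ 129
589^4 ≡ 129^2 = 16641 ≡ 466
589^8 ≡ 466^2 = 217156 ≡ 411
589^16 ≡ 411^2 = 168921 ≡ 54
589^32 ≡ 54^2 = 2916 ≡ 328
589^64 ≡ 328^2 = 107584 ≡ 182
589^128 ≡ 182^2 = 33124 ≡ 127
175 = 128 + 32 + 8 + 4 + 2 + 1, so 589^175 ≡ 127·328·411·466·129·589 ≡ 193 (mod 647)
468·193 = 90324 ≡ 391 (mod 647)
391 ≡ 391 (mod 647), so the signature is genuine.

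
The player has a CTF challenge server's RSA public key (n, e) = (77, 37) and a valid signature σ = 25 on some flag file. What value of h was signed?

σ^2 ≡ 25^2 = 625 ≡ 9
σ^4 ≡ 9^2 = 81 ≡ 4
σ^8 ≡ 4^2 = 16
σ^16 ≡ 16^2 = 256 ≡ 25
σ^32 ≡ 25^2 = 625 ≡ 9
37 = 32 + 4 + 1, so σ^37 ≡ 9·4·25 ≡ 53 (mod 77)

53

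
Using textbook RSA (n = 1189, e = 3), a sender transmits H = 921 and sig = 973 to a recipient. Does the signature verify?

does not verify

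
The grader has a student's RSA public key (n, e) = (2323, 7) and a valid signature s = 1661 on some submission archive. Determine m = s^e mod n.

1282

s^7 mod 2323 = 1282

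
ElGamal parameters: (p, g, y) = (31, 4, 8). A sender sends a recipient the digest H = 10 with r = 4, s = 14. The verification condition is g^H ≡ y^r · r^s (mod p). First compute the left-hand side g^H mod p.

Squares mod 31: 4^1≡4, 4^2≡16, 4^4≡8, 4^8≡2
10 = 8 + 2, so 4^10 ≡ 2·16 ≡ 1 (mod 31)

1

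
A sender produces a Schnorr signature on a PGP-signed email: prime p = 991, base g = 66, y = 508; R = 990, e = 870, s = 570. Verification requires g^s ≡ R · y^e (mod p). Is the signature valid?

invalid

g^s mod p:
66^570 mod 991 = 113
R · y^e mod p:
508^870 mod 991 = 113
990·113 = 111870 ≡ 878 (mod 991)
113 ≠ 878; the check fails.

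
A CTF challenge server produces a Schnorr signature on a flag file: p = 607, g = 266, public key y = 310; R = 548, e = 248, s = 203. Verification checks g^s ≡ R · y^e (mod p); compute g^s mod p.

266^2 = 70756 ≡ 344
266^4 ≡ 344^2 = 118336 ≡ 578
266^8 ≡ 578^2 = 334084 ≡ 234
266^16 ≡ 234^2 = 54756 ≡ 126
266^32 ≡ 126^2 = 15876 ≡ 94
266^64 ≡ 94^2 = 8836 ≡ 338
266^128 ≡ 338^2 = 114244 ≡ 128
203 = 128 + 64 + 8 + 2 + 1, so 266^203 ≡ 128·338·234·344·266 ≡ 16 (mod 607)

16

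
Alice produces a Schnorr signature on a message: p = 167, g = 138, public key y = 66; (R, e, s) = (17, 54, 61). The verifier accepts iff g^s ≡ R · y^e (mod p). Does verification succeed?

fails

g^s mod p:
138^2 = 19044 ≡ 6
138^4 ≡ 6^2 = 36
138^8 ≡ 36^2 = 1296 ≡ 127
138^16 ≡ 127^2 = 16129 ≡ 97
138^32 ≡ 97^2 = 9409 ≡ 57
61 = 32 + 16 + 8 + 4 + 1, so 138^61 ≡ 57·97·127·36·138 ≡ 13 (mod 167)
R · y^e mod p:
66^2 = 4356 ≡ 14
66^4 ≡ 14^2 = 196 ≡ 29
66^8 ≡ 29^2 = 841 ≡ 6
66^16 ≡ 6^2 = 36
66^32 ≡ 36^2 = 1296 ≡ 127
54 = 32 + 16 + 4 + 2, so 66^54 ≡ 127·36·29·14 ≡ 27 (mod 167)
17·27 = 459 ≡ 125 (mod 167)
13 ≠ 125; the check fails.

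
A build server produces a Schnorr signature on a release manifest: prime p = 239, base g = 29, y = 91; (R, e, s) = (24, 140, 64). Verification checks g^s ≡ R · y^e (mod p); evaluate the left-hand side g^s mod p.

61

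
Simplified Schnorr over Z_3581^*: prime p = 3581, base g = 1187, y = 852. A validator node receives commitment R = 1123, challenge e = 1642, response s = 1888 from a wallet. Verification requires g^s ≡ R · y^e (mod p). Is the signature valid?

invalid

g^s mod p:
1187^2 = 1408969 ≡ 1636
1187^4 ≡ 1636^2 = 2676496 ≡ 1489
1187^8 ≡ 1489^2 = 2217121 ≡ 482
1187^16 ≡ 482^2 = 232324 ≡ 3140
1187^32 ≡ 3140^2 = 9859600 ≡ 1107
1187^64 ≡ 1107^2 = 1225449 ≡ 747
1187^128 ≡ 747^2 = 558009 ≡ 2954
1187^256 ≡ 2954^2 = 8726116 ≡ 2800
1187^512 ≡ 2800^2 = 7840000 ≡ 1191
1187^1024 ≡ 1191^2 = 1418481 ≡ 405
1888 = 1024 + 512 + 256 + 64 + 32, so 1187^1888 ≡ 405·1191·2800·747·1107 ≡ 2984 (mod 3581)
R · y^e mod p:
852^2 = 725904 ≡ 2542
852^4 ≡ 2542^2 = 6461764 ≡ 1640
852^8 ≡ 1640^2 = 2689600 ≡ 269
852^16 ≡ 269^2 = 72361 ≡ 741
852^32 ≡ 741^2 = 549081 ≡ 1188
852^64 ≡ 1188^2 = 1411344 ≡ 430
852^128 ≡ 430^2 = 184900 ≡ 2269
852^256 ≡ 2269^2 = 5148361 ≡ 2464
852^512 ≡ 2464^2 = 6071296 ≡ 1501
852^1024 ≡ 1501^2 = 2253001 ≡ 552
1642 = 1024 + 512 + 64 + 32 + 8 + 2, so 852^1642 ≡ 552·1501·430·1188·269·2542 ≡ 112 (mod 3581)
1123·112 = 125776 ≡ 441 (mod 3581)
2984 ≠ 441; the check fails.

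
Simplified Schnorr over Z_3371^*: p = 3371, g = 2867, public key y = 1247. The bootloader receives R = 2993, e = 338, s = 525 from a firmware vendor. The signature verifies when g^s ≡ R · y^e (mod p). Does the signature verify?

g^s mod p:
2867^2 = 8219689 ≡ 1191
2867^4 ≡ 1191^2 = 1418481 ≡ 2661
2867^8 ≡ 2661^2 = 7080921 ≡ 1821
2867^16 ≡ 1821^2 = 3316041 ≡ 2348
2867^32 ≡ 2348^2 = 5513104 ≡ 1519
2867^64 ≡ 1519^2 = 2307361 ≡ 1597
2867^128 ≡ 1597^2 = 2550409 ≡ 1933
2867^256 ≡ 1933^2 = 3736489 ≡ 1421
2867^512 ≡ 1421^2 = 2019241 ≡ 12
525 = 512 + 8 + 4 + 1, so 2867^525 ≡ 12·1821·2661·2867 ≡ 3127 (mod 3371)
R · y^e mod p:
1247^2 = 1555009 ≡ 978
1247^4 ≡ 978^2 = 956484 ≡ 2491
1247^8 ≡ 2491^2 = 6205081 ≡ 2441
1247^16 ≡ 2441^2 = 5958481 ≡ 1924
1247^32 ≡ 1924^2 = 3701776 ≡ 418
1247^64 ≡ 418^2 = 174724 ≡ 2803
1247^128 ≡ 2803^2 = 7856809 ≡ 2379
1247^256 ≡ 2379^2 = 5659641 ≡ 3103
338 = 256 + 64 + 16 + 2, so 1247^338 ≡ 3103·2803·1924·978 ≡ 2124 (mod 3371)
2993·2124 = 6357132 ≡ 2797 (mod 3371)
3127 ≠ 2797; the check fails.

does not verify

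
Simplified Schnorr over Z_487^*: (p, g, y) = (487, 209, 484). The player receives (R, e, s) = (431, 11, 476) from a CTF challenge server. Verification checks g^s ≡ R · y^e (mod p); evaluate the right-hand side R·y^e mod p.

42

484^2 = 234256 ≡ 9
484^4 ≡ 9^2 = 81
484^8 ≡ 81^2 = 6561 ≡ 230
11 = 8 + 2 + 1, so 484^11 ≡ 230·9·484 ≡ 121 (mod 487)
R · y^e ≡ 431·121 = 52151 ≡ 42 (mod 487)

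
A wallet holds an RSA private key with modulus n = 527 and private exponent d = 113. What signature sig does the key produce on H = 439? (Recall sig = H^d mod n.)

H^2 ≡ 439^2 = 192721 ≡ 366
H^4 ≡ 366^2 = 133956 ≡ 98
H^8 ≡ 98^2 = 9604 ≡ 118
H^16 ≡ 118^2 = 13924 ≡ 222
H^32 ≡ 222^2 = 49284 ≡ 273
H^64 ≡ 273^2 = 74529 ≡ 222
113 = 64 + 32 + 16 + 1, so H^113 ≡ 222·273·222·439 ≡ 490 (mod 527)

490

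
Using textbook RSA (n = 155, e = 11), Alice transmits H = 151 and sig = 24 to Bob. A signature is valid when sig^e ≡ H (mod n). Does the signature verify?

sig^2 ≡ 24^2 = 576 ≡ 111
sig^4 ≡ 111^2 = 12321 ≡ 76
sig^8 ≡ 76^2 = 5776 ≡ 41
11 = 8 + 2 + 1, so sig^11 ≡ 41·111·24 ≡ 104 (mod 155)
104 ≠ 151, so verification fails.

does not verify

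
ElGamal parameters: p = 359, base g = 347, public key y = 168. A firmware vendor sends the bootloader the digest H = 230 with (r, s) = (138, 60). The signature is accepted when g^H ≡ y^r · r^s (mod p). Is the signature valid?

Left side g^H mod p:
347^2 = 120409 ≡ 144
347^4 ≡ 144^2 = 20736 ≡ 273
347^8 ≡ 273^2 = 74529 ≡ 216
347^16 ≡ 216^2 = 46656 ≡ 345
347^32 ≡ 345^2 = 119025 ≡ 196
347^64 ≡ 196^2 = 38416 ≡ 3
347^128 ≡ 3^2 = 9
230 = 128 + 64 + 32 + 4 + 2, so 347^230 ≡ 9·3·196·273·144 ≡ 40 (mod 359)
Right side y^r · r^s mod p:
168^2 = 28224 ≡ 222
168^4 ≡ 222^2 = 49284 ≡ 101
168^8 ≡ 101^2 = 10201 ≡ 149
168^16 ≡ 149^2 = 22201 ≡ 302
168^32 ≡ 302^2 = 91204 ≡ 18
168^64 ≡ 18^2 = 324
168^128 ≡ 324^2 = 104976 ≡ 148
138 = 128 + 8 + 2, so 168^138 ≡ 148·149·222 ≡ 220 (mod 359)
138^2 = 19044 ≡ 17
138^4 ≡ 17^2 = 289
138^8 ≡ 289^2 = 83521 ≡ 233
138^16 ≡ 233^2 = 54289 ≡ 80
138^32 ≡ 80^2 = 6400 ≡ 297
60 = 32 + 16 + 8 + 4, so 138^60 ≡ 297·80·233·289 ≡ 181 (mod 359)
220·181 = 39820 ≡ 330 (mod 359)
40 ≠ 330, so verification fails.

invalid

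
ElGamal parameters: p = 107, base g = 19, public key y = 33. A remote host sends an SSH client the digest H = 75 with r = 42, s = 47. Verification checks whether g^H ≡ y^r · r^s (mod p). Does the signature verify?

does not verify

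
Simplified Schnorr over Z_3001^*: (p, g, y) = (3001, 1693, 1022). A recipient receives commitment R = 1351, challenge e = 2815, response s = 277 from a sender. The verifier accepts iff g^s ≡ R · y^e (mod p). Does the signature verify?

verifies

g^s mod p:
1693^2 = 2866249 ≡ 294
1693^4 ≡ 294^2 = 86436 ≡ 2408
1693^8 ≡ 2408^2 = 5798464 ≡ 532
1693^16 ≡ 532^2 = 283024 ≡ 930
1693^32 ≡ 930^2 = 864900 ≡ 612
1693^64 ≡ 612^2 = 374544 ≡ 2420
1693^128 ≡ 2420^2 = 5856400 ≡ 1449
1693^256 ≡ 1449^2 = 2099601 ≡ 1902
277 = 256 + 16 + 4 + 1, so 1693^277 ≡ 1902·930·2408·1693 ≡ 19 (mod 3001)
R · y^e mod p:
1022^2 = 1044484 ≡ 136
1022^4 ≡ 136^2 = 18496 ≡ 490
1022^8 ≡ 490^2 = 240100 ≡ 20
1022^16 ≡ 20^2 = 400
1022^32 ≡ 400^2 = 160000 ≡ 947
1022^64 ≡ 947^2 = 896809 ≡ 2511
1022^128 ≡ 2511^2 = 6305121 ≡ 20
1022^256 ≡ 20^2 = 400
1022^512 ≡ 400^2 = 160000 ≡ 947
1022^1024 ≡ 947^2 = 896809 ≡ 2511
1022^2048 ≡ 2511^2 = 6305121 ≡ 20
2815 = 2048 + 512 + 128 + 64 + 32 + 16 + 8 + 4 + 2 + 1, so 1022^2815 ≡ 20·947·20·2511·947·400·20·490·136·1022 ≡ 853 (mod 3001)
1351·853 = 1152403 ≡ 19 (mod 3001)
19 ≡ 19 (mod 3001); signature holds.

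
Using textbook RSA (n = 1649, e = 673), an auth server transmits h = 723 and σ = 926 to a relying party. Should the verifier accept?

reject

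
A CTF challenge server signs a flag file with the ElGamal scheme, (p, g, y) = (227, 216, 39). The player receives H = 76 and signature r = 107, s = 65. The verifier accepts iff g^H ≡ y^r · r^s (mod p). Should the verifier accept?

Left side g^H mod p:
Squares mod 227: 216^1≡216, 216^2≡121, 216^4≡113, 216^8≡57, 216^16≡71, 216^32≡47, 216^64≡166
76 = 64 + 8 + 4, so 216^76 ≡ 166·57·113 ≡ 36 (mod 227)
Right side y^r · r^s mod p:
Squares mod 227: 39^1≡39, 39^2≡159, 39^4≡84, 39^8≡19, 39^16≡134, 39^32≡23, 39^64≡75
107 = 64 + 32 + 8 + 2 + 1, so 39^107 ≡ 75·23·19·159·39 ≡ 135 (mod 227)
Squares mod 227: 107^1≡107, 107^2≡99, 107^4≡40, 107^8≡11, 107^16≡121, 107^32≡113, 107^64≡57
65 = 64 + 1, so 107^65 ≡ 57·107 ≡ 197 (mod 227)
135·197 = 26595 ≡ 36 (mod 227)
36 ≡ 36 (mod 227), so the signature is genuine.

accept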